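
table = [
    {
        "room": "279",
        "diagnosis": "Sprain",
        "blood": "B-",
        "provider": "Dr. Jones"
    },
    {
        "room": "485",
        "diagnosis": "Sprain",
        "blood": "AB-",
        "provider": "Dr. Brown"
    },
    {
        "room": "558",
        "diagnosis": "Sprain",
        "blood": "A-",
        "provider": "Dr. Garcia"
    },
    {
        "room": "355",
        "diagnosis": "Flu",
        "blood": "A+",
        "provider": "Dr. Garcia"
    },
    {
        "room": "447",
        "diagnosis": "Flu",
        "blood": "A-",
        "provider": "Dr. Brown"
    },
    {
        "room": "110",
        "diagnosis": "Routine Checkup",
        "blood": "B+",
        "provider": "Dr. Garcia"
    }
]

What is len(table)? 6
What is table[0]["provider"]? "Dr. Jones"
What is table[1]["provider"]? "Dr. Brown"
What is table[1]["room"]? "485"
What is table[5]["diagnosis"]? "Routine Checkup"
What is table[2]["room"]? "558"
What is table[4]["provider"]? "Dr. Brown"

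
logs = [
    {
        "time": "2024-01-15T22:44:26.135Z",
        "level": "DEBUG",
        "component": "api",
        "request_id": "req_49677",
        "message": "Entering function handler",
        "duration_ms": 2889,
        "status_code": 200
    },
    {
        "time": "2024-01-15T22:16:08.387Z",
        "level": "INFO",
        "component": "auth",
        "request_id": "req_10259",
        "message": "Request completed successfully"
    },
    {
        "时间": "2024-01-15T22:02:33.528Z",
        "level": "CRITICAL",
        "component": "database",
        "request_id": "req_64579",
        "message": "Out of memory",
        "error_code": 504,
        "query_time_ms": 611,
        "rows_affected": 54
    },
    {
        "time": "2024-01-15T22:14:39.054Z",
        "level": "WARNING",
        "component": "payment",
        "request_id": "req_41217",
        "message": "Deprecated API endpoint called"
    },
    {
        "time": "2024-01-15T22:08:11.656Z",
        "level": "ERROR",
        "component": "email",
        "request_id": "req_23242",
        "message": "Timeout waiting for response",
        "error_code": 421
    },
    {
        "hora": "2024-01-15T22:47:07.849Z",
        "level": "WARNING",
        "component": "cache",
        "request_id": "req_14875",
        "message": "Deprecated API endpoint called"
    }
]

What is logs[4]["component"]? "email"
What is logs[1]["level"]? "INFO"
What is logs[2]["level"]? "CRITICAL"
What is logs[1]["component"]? "auth"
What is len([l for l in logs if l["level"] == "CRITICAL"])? 1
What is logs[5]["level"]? "WARNING"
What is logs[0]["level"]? "DEBUG"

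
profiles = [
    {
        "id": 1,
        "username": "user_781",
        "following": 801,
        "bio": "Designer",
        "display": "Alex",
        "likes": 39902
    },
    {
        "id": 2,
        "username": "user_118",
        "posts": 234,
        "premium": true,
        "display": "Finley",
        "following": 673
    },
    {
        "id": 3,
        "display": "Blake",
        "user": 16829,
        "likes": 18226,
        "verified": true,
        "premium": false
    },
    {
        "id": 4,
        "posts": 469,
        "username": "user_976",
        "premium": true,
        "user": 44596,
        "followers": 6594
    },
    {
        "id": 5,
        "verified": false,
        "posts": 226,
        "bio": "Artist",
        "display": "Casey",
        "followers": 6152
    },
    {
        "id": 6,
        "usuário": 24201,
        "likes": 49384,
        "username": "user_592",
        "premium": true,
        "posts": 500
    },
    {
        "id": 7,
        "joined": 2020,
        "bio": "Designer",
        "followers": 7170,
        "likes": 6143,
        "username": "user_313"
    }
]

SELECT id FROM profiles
[1, 2, 3, 4, 5, 6, 7]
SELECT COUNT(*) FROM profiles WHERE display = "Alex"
1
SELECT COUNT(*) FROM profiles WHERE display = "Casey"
1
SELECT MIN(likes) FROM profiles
6143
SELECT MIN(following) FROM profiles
673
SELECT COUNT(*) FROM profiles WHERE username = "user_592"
1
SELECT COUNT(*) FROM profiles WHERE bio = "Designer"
2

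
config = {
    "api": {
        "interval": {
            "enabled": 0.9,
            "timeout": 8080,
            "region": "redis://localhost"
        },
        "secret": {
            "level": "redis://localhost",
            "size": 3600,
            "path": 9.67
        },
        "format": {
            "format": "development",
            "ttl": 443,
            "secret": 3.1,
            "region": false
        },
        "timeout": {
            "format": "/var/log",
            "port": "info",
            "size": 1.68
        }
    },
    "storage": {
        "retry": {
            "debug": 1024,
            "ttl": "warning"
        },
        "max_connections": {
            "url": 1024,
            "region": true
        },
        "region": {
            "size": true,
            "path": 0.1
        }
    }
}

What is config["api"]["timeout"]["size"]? 1.68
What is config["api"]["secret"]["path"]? 9.67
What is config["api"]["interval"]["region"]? "redis://localhost"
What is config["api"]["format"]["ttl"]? 443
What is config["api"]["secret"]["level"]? "redis://localhost"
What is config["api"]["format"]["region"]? False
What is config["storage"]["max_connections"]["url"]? 1024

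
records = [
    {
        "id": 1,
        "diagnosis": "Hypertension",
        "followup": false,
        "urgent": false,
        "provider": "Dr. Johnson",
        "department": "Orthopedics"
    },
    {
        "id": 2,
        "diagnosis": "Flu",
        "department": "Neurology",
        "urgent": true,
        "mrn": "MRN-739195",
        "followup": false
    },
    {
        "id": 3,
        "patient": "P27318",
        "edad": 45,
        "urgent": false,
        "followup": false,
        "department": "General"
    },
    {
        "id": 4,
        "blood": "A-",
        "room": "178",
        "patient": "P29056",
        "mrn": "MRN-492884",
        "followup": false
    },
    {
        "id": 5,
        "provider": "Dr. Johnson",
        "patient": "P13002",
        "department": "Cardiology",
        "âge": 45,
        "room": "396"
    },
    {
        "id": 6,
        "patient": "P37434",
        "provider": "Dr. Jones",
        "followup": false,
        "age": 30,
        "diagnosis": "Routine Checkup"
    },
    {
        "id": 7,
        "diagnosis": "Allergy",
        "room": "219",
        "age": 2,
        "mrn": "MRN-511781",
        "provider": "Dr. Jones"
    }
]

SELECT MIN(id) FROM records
1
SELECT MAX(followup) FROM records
False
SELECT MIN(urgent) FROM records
False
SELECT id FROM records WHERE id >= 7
[7]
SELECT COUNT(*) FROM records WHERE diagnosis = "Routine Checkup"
1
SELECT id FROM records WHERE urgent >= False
[1, 2, 3]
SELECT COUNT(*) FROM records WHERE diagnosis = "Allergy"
1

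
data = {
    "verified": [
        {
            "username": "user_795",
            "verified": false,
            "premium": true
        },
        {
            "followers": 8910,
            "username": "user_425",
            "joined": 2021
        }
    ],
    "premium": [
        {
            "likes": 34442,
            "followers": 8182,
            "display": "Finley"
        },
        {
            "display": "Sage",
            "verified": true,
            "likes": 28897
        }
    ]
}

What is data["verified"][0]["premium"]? True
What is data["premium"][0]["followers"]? 8182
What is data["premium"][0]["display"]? "Finley"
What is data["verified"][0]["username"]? "user_795"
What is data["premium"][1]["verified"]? True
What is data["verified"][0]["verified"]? False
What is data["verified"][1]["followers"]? 8910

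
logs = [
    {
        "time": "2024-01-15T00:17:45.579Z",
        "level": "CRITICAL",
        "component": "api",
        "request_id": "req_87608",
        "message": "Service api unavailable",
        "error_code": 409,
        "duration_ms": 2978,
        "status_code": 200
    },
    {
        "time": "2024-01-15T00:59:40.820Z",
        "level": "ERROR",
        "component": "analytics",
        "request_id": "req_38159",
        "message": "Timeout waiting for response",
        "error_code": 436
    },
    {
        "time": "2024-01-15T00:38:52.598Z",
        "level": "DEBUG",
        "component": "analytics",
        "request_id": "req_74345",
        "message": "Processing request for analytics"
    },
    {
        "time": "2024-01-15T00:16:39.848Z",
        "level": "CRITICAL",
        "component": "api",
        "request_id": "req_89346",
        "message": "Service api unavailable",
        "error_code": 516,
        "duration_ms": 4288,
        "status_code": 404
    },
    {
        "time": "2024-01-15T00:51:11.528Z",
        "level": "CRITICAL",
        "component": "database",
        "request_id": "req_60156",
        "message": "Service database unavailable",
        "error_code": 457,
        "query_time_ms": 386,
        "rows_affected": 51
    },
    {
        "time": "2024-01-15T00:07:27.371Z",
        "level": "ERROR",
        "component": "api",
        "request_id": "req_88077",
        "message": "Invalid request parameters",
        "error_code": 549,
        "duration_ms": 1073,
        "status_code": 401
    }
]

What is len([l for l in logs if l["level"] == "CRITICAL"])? 3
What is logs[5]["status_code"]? 401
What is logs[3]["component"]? "api"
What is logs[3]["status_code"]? 404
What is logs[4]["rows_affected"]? 51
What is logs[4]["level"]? "CRITICAL"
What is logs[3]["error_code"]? 516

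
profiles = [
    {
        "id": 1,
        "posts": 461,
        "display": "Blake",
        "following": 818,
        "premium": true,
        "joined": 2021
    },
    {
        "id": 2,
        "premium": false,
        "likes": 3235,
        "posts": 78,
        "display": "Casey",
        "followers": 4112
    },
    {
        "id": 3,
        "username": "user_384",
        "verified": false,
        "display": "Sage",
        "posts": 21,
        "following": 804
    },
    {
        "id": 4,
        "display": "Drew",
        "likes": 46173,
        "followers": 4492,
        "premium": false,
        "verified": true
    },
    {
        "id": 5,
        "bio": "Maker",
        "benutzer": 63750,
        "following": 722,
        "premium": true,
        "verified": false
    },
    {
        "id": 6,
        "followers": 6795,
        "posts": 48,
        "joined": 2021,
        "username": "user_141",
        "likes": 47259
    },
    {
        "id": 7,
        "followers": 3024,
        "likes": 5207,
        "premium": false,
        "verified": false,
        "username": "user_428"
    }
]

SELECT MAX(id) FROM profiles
7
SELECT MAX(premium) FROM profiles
True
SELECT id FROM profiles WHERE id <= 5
[1, 2, 3, 4, 5]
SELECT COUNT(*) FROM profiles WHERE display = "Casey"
1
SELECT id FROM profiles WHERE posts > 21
[1, 2, 6]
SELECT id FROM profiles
[1, 2, 3, 4, 5, 6, 7]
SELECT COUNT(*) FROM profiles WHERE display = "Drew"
1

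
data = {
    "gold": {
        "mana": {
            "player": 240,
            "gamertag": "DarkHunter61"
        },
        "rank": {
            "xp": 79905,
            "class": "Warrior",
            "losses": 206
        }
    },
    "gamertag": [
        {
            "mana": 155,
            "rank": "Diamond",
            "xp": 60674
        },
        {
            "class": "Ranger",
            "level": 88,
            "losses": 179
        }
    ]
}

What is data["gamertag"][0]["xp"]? 60674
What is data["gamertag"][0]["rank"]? "Diamond"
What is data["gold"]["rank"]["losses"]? 206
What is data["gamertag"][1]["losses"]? 179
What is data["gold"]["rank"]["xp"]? 79905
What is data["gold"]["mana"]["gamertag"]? "DarkHunter61"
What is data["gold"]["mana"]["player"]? 240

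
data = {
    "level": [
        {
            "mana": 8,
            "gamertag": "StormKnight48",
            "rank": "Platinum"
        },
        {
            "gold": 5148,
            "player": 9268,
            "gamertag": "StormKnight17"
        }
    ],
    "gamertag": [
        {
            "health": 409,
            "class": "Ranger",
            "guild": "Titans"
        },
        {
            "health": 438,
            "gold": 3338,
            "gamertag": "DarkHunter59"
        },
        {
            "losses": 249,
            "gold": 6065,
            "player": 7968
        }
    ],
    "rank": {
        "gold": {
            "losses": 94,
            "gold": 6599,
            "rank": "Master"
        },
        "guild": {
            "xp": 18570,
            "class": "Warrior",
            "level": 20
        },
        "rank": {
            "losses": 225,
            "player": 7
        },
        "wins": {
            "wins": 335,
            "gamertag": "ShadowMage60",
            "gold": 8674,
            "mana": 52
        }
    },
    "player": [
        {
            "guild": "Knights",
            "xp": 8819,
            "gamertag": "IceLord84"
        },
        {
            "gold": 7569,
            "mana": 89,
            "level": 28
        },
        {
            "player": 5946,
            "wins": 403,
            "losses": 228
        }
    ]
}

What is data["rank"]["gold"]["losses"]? 94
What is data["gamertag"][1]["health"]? 438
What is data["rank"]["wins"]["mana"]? 52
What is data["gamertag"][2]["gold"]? 6065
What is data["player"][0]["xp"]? 8819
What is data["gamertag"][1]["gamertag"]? "DarkHunter59"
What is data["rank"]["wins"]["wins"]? 335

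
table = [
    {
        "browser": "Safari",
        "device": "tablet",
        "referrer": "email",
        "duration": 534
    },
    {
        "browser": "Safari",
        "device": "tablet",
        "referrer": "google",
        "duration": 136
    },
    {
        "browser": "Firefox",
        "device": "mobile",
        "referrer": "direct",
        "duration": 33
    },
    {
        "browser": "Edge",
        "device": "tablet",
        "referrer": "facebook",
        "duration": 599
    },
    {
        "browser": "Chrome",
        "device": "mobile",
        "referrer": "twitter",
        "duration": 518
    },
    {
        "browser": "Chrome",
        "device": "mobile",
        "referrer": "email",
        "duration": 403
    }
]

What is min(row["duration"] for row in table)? 33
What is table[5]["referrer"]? "email"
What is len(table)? 6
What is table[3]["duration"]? 599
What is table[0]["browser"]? "Safari"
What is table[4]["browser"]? "Chrome"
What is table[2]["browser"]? "Firefox"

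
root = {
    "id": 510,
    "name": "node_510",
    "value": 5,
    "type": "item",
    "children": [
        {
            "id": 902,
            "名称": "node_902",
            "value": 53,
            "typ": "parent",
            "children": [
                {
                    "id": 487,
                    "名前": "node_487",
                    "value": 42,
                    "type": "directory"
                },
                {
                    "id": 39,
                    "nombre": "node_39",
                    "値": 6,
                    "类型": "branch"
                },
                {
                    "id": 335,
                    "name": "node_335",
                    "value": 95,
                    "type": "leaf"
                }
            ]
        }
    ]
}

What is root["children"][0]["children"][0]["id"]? 487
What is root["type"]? "item"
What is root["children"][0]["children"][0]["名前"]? "node_487"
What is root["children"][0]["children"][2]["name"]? "node_335"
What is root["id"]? 510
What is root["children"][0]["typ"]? "parent"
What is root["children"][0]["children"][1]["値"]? 6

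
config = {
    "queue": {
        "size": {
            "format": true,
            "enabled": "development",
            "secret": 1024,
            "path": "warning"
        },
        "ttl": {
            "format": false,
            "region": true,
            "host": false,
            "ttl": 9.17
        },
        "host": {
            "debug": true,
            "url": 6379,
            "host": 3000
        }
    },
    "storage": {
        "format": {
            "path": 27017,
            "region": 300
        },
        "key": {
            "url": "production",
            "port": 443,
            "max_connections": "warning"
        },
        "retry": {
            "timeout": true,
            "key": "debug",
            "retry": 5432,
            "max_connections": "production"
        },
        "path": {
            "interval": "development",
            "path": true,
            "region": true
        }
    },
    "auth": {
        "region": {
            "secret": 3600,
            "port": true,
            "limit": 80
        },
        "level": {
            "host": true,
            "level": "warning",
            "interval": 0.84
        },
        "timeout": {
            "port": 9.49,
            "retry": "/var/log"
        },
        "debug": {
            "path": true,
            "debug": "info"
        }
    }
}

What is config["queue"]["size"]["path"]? "warning"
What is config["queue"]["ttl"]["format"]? False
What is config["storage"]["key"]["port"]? 443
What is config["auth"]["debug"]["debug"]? "info"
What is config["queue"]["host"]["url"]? 6379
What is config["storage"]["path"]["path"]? True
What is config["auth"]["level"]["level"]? "warning"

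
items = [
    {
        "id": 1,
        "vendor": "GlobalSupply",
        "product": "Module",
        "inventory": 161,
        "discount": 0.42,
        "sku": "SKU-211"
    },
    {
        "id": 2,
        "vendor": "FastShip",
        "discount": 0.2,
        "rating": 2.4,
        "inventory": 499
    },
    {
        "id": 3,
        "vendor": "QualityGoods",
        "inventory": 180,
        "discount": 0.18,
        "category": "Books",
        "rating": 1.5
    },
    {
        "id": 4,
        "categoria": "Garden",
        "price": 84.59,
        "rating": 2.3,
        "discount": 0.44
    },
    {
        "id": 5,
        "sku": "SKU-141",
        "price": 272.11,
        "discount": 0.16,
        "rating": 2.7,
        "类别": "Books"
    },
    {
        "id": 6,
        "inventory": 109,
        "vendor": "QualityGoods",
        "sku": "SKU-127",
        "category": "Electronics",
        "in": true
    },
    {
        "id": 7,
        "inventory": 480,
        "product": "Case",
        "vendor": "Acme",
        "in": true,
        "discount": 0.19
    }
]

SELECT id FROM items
[1, 2, 3, 4, 5, 6, 7]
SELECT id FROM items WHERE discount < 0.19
[3, 5]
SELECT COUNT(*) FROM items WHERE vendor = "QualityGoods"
2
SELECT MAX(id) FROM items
7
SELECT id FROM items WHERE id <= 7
[1, 2, 3, 4, 5, 6, 7]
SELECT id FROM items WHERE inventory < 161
[6]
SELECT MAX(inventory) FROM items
499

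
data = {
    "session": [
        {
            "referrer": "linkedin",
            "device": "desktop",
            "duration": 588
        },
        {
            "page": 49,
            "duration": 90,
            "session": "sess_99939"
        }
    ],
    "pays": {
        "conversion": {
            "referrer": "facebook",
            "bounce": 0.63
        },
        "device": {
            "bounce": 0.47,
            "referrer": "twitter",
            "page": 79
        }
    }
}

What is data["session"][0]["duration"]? 588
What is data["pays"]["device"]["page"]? 79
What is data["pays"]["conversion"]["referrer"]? "facebook"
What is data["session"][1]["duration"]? 90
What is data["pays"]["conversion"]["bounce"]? 0.63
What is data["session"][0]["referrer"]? "linkedin"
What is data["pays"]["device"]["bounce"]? 0.47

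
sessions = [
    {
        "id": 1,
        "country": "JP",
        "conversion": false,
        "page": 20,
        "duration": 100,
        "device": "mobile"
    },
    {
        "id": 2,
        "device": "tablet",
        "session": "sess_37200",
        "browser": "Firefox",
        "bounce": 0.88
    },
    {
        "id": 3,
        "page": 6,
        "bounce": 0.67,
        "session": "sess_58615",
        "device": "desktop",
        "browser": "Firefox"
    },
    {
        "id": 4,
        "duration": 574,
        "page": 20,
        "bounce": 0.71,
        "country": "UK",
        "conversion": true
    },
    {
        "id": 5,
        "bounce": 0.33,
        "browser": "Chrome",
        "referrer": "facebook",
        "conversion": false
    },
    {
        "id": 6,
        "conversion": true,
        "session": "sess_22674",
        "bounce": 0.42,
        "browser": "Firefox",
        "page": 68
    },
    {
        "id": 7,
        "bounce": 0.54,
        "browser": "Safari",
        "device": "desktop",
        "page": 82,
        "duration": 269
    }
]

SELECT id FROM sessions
[1, 2, 3, 4, 5, 6, 7]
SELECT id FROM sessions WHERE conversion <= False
[1, 5]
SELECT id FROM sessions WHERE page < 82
[1, 3, 4, 6]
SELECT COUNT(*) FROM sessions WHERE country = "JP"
1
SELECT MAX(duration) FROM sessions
574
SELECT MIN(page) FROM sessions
6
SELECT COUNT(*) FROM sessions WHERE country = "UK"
1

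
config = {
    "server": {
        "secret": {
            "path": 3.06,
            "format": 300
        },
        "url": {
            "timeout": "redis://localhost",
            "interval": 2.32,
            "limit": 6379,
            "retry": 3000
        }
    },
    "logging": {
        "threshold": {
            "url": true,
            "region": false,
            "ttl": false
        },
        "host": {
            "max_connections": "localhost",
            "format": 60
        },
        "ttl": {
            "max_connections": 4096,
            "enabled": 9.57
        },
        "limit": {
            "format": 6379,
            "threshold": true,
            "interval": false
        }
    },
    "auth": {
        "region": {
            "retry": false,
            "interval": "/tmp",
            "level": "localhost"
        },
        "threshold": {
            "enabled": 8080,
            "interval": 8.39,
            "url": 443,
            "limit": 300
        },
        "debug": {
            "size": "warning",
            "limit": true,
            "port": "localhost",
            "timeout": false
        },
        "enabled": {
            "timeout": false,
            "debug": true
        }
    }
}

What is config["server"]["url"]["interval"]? 2.32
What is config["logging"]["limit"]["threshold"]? True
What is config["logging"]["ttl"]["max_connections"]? 4096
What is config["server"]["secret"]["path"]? 3.06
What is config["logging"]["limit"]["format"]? 6379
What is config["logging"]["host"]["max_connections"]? "localhost"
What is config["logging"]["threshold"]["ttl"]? False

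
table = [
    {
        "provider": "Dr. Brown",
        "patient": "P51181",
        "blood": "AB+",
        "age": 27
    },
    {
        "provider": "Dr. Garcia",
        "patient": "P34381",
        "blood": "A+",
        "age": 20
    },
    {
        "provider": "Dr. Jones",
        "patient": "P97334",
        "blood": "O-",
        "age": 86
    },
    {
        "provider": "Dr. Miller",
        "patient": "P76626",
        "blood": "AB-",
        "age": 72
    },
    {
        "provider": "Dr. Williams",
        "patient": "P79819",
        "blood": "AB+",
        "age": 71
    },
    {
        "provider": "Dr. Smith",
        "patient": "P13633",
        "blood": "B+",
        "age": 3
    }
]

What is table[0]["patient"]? "P51181"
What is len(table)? 6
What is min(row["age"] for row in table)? 3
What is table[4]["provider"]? "Dr. Williams"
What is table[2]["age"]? 86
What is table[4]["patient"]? "P79819"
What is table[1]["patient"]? "P34381"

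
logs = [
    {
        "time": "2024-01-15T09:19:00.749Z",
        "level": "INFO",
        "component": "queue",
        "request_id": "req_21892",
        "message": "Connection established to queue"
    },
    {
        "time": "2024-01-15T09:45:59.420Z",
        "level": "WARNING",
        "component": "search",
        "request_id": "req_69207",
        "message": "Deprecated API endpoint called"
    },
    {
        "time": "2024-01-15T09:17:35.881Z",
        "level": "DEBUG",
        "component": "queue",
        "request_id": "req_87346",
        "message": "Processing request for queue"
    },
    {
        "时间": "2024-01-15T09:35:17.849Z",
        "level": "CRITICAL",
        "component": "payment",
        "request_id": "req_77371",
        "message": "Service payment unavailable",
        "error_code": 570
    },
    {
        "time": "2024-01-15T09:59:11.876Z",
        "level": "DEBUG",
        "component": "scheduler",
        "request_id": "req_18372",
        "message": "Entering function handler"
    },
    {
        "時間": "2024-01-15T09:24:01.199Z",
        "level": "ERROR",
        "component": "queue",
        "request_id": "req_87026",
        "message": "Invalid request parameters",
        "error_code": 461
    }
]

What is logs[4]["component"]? "scheduler"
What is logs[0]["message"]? "Connection established to queue"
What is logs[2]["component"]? "queue"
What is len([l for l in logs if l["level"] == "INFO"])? 1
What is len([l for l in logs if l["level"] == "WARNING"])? 1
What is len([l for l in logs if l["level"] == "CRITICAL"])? 1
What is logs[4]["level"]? "DEBUG"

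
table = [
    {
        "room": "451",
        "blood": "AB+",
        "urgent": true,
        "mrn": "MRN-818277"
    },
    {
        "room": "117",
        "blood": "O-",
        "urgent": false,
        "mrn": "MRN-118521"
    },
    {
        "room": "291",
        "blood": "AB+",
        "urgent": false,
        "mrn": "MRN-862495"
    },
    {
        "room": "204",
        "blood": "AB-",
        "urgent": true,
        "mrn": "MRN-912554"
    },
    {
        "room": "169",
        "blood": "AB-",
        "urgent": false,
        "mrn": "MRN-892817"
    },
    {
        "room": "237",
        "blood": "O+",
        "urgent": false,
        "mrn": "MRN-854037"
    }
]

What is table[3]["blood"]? "AB-"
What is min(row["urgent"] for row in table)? False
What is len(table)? 6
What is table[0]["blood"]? "AB+"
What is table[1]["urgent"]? False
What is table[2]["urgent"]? False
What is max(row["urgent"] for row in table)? True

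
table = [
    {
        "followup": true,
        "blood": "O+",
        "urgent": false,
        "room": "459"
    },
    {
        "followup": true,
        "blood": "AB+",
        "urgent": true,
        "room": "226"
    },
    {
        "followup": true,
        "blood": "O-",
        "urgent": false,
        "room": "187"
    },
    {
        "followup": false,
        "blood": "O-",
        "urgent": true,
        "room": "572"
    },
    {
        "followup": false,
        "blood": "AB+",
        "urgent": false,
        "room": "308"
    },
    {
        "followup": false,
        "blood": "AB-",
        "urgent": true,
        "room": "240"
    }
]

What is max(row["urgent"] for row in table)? True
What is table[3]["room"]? "572"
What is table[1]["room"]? "226"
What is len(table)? 6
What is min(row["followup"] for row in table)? False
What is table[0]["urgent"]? False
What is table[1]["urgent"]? True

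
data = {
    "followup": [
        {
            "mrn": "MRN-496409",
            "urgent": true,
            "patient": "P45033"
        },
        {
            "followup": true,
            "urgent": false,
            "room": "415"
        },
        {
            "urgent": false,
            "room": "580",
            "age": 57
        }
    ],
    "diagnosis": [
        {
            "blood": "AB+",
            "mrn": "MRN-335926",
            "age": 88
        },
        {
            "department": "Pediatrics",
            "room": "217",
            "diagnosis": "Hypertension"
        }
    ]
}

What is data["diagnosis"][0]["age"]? 88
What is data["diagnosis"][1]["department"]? "Pediatrics"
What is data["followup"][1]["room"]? "415"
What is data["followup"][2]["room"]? "580"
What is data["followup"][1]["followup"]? True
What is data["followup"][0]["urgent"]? True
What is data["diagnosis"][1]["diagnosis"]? "Hypertension"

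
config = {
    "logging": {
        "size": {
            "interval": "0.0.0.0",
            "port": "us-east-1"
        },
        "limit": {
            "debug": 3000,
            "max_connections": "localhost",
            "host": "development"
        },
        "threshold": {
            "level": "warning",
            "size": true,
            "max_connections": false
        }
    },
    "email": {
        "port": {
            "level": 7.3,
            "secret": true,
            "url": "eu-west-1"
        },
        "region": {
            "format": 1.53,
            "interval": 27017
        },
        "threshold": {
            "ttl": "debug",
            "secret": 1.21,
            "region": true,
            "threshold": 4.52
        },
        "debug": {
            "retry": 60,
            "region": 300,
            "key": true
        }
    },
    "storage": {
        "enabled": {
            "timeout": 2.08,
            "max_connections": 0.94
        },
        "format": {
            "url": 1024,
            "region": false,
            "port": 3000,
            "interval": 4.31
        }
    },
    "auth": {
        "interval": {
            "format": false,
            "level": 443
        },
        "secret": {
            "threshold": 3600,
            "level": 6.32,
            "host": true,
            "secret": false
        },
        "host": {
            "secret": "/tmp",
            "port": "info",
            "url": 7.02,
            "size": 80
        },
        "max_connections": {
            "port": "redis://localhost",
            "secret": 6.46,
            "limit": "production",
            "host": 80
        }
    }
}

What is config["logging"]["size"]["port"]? "us-east-1"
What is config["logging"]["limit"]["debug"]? 3000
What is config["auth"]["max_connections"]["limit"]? "production"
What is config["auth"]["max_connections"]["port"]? "redis://localhost"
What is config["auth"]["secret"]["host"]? True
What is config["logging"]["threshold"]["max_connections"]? False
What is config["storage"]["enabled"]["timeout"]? 2.08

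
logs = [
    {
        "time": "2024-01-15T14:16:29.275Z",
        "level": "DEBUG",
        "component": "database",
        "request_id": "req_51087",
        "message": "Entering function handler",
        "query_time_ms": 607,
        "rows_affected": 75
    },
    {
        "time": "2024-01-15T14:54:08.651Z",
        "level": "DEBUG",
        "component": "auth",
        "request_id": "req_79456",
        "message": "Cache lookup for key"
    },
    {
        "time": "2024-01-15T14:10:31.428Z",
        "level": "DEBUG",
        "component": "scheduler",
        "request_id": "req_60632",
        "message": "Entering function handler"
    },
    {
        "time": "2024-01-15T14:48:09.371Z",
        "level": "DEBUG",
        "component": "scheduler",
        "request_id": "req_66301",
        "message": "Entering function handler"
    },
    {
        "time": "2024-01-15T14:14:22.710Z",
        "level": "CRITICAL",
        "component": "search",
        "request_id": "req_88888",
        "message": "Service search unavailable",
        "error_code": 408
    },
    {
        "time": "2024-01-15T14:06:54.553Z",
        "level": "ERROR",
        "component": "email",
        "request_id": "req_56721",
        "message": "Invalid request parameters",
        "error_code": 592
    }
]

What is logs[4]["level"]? "CRITICAL"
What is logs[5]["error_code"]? 592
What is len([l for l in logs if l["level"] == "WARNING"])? 0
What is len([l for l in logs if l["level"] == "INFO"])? 0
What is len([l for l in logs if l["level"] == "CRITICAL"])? 1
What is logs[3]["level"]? "DEBUG"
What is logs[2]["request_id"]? "req_60632"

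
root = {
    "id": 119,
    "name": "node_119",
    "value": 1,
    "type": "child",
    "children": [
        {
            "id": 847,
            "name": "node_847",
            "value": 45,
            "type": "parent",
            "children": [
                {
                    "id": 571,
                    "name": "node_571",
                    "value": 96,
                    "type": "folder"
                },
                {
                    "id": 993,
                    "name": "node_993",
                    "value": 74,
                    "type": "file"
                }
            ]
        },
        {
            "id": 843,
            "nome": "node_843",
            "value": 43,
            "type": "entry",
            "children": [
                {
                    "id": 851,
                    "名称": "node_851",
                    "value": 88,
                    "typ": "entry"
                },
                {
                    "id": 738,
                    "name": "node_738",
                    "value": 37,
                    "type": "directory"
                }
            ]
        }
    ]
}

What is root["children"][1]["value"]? 43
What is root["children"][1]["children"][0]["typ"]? "entry"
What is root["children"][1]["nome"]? "node_843"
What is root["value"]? 1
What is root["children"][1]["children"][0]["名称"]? "node_851"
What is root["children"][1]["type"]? "entry"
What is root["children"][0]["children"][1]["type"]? "file"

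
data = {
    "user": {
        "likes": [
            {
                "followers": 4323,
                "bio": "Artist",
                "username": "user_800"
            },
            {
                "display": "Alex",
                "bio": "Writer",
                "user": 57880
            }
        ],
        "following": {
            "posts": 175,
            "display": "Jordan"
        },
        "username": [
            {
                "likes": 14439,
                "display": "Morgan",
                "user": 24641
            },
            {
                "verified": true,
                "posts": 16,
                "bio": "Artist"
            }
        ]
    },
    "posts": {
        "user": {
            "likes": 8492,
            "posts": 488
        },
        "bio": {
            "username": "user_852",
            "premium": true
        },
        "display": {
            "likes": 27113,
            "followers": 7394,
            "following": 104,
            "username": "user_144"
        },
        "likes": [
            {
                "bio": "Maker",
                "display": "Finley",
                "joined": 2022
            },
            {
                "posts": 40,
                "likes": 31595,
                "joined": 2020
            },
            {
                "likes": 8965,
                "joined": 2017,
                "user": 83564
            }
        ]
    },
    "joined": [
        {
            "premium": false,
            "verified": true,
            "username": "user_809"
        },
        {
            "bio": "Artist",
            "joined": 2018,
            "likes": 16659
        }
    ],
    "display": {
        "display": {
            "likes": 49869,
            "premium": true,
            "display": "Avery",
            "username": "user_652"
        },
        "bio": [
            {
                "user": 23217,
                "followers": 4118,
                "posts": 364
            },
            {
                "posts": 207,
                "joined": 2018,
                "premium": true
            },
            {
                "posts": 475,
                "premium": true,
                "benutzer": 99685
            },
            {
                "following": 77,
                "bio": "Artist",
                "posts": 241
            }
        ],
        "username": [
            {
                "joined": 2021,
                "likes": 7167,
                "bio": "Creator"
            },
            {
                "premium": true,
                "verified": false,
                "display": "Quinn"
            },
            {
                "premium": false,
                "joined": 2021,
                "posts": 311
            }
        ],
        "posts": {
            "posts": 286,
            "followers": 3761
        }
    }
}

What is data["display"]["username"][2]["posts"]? 311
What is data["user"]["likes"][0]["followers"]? 4323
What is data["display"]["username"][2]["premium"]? False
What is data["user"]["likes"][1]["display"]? "Alex"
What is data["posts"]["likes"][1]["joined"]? 2020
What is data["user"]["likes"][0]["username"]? "user_800"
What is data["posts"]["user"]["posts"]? 488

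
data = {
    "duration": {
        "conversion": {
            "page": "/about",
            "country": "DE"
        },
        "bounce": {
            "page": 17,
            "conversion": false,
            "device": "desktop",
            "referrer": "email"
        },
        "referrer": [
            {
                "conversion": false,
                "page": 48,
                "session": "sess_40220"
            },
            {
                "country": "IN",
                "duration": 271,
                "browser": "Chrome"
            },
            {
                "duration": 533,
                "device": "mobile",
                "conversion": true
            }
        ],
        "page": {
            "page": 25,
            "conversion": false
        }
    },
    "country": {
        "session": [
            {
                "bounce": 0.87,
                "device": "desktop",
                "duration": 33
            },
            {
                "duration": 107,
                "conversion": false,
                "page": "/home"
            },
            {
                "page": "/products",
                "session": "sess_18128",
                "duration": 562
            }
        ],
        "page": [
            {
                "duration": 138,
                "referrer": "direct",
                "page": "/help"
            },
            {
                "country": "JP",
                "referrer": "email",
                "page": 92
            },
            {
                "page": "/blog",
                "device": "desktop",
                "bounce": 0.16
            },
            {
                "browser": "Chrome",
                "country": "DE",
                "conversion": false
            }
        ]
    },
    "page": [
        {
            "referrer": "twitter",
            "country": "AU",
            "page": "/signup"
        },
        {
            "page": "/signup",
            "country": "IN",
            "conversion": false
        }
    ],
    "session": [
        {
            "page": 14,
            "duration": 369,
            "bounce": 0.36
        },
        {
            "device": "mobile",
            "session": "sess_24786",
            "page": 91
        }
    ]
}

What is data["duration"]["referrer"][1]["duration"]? 271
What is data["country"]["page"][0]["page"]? "/help"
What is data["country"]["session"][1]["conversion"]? False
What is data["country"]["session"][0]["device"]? "desktop"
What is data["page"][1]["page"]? "/signup"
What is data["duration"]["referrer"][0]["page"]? 48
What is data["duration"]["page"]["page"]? 25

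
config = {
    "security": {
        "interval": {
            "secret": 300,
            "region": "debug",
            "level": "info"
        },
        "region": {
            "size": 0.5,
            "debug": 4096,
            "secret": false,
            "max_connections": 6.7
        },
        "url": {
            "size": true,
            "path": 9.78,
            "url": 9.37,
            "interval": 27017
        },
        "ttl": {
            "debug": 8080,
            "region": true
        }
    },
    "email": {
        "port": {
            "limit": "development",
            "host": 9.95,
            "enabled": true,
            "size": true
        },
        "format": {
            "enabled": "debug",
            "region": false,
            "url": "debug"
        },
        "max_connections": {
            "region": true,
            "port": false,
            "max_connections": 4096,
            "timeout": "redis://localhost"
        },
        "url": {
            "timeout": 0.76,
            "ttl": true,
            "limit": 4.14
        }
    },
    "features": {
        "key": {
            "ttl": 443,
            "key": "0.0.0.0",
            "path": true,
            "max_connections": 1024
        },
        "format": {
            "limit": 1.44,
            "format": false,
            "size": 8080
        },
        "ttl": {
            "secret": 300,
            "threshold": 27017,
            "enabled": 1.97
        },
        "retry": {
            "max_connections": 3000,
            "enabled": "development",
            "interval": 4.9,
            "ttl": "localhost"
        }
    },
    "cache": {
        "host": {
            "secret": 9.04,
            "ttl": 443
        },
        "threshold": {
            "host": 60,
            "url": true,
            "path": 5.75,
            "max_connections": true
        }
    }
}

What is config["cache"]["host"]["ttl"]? 443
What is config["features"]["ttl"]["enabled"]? 1.97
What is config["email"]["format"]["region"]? False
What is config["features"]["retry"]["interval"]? 4.9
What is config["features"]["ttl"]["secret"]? 300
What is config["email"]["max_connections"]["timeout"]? "redis://localhost"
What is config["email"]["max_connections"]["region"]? True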